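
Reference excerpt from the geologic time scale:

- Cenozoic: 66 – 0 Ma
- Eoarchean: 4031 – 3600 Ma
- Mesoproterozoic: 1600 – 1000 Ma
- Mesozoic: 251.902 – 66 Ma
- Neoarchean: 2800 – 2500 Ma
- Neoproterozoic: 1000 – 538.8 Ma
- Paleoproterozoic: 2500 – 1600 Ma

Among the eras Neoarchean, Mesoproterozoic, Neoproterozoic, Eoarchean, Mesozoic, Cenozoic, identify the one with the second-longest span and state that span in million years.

Start − end for each: Neoarchean 2800 − 2500 = 300; Mesoproterozoic 1600 − 1000 = 600; Neoproterozoic 1000 − 538.8 = 461.2; Eoarchean 4031 − 3600 = 431; Mesozoic 251.902 − 66 = 185.902; Cenozoic 66 − 0 = 66.
Ranking these from longest: Mesoproterozoic > Neoproterozoic > Eoarchean > Neoarchean > Mesozoic > Cenozoic.
Position 2 in that ranking is Neoproterozoic, which lasted 461.2 Myr.

Neoproterozoic, 461.2 million years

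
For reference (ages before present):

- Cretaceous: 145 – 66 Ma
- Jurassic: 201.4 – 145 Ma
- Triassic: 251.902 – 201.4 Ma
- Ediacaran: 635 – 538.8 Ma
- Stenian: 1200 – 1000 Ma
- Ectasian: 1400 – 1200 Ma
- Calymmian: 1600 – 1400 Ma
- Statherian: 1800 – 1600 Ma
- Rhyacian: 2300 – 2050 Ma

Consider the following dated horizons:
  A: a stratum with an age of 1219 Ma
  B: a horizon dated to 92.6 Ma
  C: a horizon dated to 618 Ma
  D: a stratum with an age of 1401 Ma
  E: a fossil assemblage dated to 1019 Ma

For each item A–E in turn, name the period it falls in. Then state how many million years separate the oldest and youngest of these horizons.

Match each age against the start–end ranges in the excerpt: A = 1219 Ma → Ectasian (1400–1200); B = 92.6 Ma → Cretaceous (145–66); C = 618 Ma → Ediacaran (635–538.8); D = 1401 Ma → Calymmian (1600–1400); E = 1019 Ma → Stenian (1200–1000).
The largest age is 1401 Ma and the smallest is 92.6 Ma; their difference is 1308.4 Myr.

A — Ectasian; B — Cretaceous; C — Ediacaran; D — Calymmian; E — Stenian; span 1308.4 million years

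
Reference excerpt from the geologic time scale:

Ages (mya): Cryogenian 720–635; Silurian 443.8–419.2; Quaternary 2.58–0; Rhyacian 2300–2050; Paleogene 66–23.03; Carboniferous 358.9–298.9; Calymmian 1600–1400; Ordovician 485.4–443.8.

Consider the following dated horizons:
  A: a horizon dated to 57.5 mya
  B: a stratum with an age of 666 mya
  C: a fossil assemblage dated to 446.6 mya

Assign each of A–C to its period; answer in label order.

A: 57.5 Ma lies in 66–23.03 Ma, so Paleogene.
B: 666 Ma lies in 720–635 Ma, so Cryogenian.
C: 446.6 Ma lies in 485.4–443.8 Ma, so Ordovician.

A — Paleogene; B — Cryogenian; C — Ordovician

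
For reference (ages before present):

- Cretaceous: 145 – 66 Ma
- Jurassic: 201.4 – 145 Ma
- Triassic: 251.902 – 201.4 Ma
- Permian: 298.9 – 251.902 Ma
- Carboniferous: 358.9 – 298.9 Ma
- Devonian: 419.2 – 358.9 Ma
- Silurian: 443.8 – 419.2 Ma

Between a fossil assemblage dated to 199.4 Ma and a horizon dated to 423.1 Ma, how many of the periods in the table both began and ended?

423.1 Ma sits inside the Silurian (443.8–419.2) and 199.4 Ma inside the Jurassic (201.4–145); neither of those is wholly between the two dates.
The listed periods lying completely between them are Devonian, Carboniferous, Permian, Triassic — 4 in all.

4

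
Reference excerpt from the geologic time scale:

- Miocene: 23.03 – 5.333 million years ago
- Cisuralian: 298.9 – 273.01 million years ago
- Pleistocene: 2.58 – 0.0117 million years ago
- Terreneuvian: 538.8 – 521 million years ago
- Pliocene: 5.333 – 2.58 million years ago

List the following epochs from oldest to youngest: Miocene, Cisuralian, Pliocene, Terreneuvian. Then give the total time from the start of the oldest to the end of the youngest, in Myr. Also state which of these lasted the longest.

From the excerpt: Miocene 23.03–5.333; Cisuralian 298.9–273.01; Pliocene 5.333–2.58; Terreneuvian 538.8–521 (Ma).
Larger Ma is earlier, so the oldest is Terreneuvian and the youngest is Pliocene; oldest to youngest: Terreneuvian, Cisuralian, Miocene, Pliocene.
Oldest start 538.8 minus youngest end 2.58 gives 536.22 Myr overall.
Individual lengths (start − end): Cisuralian 25.89; Terreneuvian 17.8; Miocene 17.697; Pliocene 2.753. The largest is Cisuralian at 25.89 Myr.

Terreneuvian, Cisuralian, Miocene, Pliocene; total span 536.22 Myr; longest is Cisuralian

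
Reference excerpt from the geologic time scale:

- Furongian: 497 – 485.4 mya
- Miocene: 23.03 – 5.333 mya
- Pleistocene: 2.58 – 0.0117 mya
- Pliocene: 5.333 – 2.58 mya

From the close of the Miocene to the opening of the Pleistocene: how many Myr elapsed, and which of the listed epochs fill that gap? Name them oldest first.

2.753 million years; Pliocene

End of Miocene = 5.333 Ma; start of Pleistocene = 2.58 Ma.
Gap = 5.333 − 2.58 = 2.753 Myr.
Epochs wholly inside 5.333–2.58 Ma: Pliocene (5.333–2.58).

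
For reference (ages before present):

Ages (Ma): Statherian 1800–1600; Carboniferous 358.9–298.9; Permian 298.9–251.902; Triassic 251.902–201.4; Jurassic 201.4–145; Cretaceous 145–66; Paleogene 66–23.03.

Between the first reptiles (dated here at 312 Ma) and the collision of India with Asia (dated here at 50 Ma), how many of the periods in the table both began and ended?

312 Ma sits inside the Carboniferous (358.9–298.9) and 50 Ma inside the Paleogene (66–23.03); neither of those is wholly between the two dates.
The listed periods lying completely between them are Permian, Triassic, Jurassic, Cretaceous — 4 in all.

4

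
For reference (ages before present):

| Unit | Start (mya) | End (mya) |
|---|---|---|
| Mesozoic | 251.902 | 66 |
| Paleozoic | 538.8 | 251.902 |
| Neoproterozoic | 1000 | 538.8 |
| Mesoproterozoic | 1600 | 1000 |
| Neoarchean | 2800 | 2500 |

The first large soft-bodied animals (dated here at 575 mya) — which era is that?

Neoproterozoic

575 Ma lies between 1000 and 538.8 Ma, so it falls in the Neoproterozoic.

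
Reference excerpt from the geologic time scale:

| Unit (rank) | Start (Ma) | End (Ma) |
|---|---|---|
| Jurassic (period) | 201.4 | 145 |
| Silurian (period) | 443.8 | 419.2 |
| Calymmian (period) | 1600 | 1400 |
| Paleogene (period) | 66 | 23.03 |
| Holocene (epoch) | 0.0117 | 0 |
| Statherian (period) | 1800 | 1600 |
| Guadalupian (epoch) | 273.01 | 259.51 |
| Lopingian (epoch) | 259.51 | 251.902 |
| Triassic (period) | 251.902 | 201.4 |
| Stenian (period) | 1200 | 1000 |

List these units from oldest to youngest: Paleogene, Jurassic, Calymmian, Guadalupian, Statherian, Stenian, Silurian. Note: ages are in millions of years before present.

Sorting by start age (descending Ma, since larger Ma = older): Statherian began 1800, Calymmian began 1600, Stenian began 1200, Silurian began 443.8, Guadalupian began 273.01, Jurassic began 201.4, Paleogene began 66.

Statherian, Calymmian, Stenian, Silurian, Guadalupian, Jurassic, Paleogene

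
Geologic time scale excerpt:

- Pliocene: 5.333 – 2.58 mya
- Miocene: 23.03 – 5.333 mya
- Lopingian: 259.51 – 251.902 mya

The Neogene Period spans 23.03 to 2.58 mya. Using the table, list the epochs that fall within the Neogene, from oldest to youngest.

Miocene, Pliocene

Epochs with both bounds inside 23.03–2.58 Ma: Miocene (23.03–5.333), Pliocene (5.333–2.58).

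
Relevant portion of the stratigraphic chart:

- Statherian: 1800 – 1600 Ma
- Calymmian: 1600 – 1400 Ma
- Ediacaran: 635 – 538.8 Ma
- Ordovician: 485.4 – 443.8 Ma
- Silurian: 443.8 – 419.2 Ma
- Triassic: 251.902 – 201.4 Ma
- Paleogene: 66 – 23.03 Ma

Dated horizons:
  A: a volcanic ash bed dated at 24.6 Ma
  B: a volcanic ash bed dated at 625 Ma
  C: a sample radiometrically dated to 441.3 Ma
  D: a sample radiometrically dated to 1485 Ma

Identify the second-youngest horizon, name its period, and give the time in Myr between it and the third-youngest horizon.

Sorted youngest-first by Ma: A (24.6), C (441.3), B (625), D (1485).
The second youngest is C at 441.3 Ma, which lies in 443.8–419.2 Ma: the Silurian.
The third youngest is B at 625 Ma; separation = |441.3 − 625| = 183.7 Myr.

C, in the Silurian; 183.7 million years to B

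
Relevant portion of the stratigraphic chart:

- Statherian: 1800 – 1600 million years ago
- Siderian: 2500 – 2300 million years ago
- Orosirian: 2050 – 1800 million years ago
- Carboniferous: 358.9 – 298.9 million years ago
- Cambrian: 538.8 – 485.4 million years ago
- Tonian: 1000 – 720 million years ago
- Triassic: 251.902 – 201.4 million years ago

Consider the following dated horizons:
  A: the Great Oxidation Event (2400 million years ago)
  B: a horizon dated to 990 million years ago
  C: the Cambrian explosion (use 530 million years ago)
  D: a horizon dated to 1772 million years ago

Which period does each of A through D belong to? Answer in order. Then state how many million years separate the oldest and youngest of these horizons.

A — Siderian; B — Tonian; C — Cambrian; D — Statherian; span 1870 million years

Match each age against the start–end ranges in the excerpt: A = 2400 Ma → Siderian (2500–2300); B = 990 Ma → Tonian (1000–720); C = 530 Ma → Cambrian (538.8–485.4); D = 1772 Ma → Statherian (1800–1600).
The largest age is 2400 Ma and the smallest is 530 Ma; their difference is 1870 Myr.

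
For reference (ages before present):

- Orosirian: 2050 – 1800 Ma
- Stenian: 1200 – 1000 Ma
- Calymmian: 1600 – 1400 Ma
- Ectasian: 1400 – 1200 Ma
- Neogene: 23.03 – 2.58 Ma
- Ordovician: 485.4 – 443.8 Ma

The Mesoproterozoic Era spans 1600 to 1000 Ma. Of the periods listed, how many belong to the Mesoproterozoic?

Periods inside 1600–1000 Ma: Calymmian, Ectasian, Stenian — 3 in total.

3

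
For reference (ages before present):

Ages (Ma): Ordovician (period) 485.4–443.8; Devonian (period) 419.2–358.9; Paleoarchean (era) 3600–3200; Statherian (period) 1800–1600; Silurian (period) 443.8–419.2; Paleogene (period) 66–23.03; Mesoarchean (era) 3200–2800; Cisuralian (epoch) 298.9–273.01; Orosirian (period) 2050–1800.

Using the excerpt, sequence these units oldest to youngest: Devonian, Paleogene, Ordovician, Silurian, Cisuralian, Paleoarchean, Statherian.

Read off each span (Ma): Devonian 419.2–358.9; Paleogene 66–23.03; Ordovician 485.4–443.8; Silurian 443.8–419.2; Cisuralian 298.9–273.01; Paleoarchean 3600–3200; Statherian 1800–1600.
Larger Ma is older, so oldest→youngest is Paleoarchean, Statherian, Ordovician, Silurian, Devonian, Cisuralian, Paleogene.

Paleoarchean → Statherian → Ordovician → Silurian → Devonian → Cisuralian → Paleogene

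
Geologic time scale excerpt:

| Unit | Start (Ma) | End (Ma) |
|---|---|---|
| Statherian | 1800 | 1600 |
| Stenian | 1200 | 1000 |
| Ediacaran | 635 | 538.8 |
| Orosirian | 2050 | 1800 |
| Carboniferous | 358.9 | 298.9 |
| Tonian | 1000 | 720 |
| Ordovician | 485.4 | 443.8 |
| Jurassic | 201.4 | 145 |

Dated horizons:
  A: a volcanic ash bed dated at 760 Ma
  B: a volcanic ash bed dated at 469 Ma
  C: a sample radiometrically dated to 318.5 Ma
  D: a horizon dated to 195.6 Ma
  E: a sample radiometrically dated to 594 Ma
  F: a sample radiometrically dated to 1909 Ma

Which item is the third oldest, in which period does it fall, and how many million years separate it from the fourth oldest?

E, in the Ediacaran; 125 million years to B

Larger Ma means older, so oldest first: F 1909 > A 760 > E 594 > B 469 > C 318.5 > D 195.6.
Counting 3 along gives E (594 Ma); the excerpt puts that inside the Ediacaran, 635–538.8 Ma.
Next in line is B (469 Ma), and 594 − 469 = 125 Myr.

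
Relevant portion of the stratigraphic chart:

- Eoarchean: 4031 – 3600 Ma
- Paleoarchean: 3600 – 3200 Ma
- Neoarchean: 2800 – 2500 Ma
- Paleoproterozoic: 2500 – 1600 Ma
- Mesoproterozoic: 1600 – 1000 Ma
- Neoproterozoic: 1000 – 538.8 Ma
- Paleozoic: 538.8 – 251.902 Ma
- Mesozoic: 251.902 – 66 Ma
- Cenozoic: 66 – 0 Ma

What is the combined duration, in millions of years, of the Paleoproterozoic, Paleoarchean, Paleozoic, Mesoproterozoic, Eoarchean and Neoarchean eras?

Duration is start − end for each: (2500 − 1600) + (3600 − 3200) + (538.8 − 251.902) + (1600 − 1000) + (4031 − 3600) + (2800 − 2500).
That is 900 + 400 + 286.898 + 600 + 431 + 300, which totals 2917.898 million years.

2917.898 million years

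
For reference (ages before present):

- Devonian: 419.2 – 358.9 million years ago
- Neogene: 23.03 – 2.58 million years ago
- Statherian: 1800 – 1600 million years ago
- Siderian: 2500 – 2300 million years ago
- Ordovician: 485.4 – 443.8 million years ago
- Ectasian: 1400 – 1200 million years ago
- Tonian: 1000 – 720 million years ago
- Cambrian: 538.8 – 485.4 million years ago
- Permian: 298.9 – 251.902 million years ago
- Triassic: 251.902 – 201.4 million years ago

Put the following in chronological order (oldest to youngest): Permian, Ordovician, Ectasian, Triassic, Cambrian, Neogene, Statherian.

Sorting by start age (descending Ma, since larger Ma = older): Statherian start 1800, Ectasian start 1400, Cambrian start 538.8, Ordovician start 485.4, Permian start 298.9, Triassic start 251.902, Neogene start 23.03.

Statherian → Ectasian → Cambrian → Ordovician → Permian → Triassic → Neogene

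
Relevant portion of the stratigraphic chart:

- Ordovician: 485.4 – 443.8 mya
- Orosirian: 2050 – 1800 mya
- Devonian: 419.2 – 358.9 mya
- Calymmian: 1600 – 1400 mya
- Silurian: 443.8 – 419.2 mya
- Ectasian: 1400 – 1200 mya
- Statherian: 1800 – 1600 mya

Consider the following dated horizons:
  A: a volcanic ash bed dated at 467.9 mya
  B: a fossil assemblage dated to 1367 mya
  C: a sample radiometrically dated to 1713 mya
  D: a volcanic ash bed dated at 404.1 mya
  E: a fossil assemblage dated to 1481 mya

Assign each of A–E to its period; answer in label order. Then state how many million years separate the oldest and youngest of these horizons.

A: 467.9 Ma lies in 485.4–443.8 Ma, so Ordovician.
B: 1367 Ma lies in 1400–1200 Ma, so Ectasian.
C: 1713 Ma lies in 1800–1600 Ma, so Statherian.
D: 404.1 Ma lies in 419.2–358.9 Ma, so Devonian.
E: 1481 Ma lies in 1600–1400 Ma, so Calymmian.
Oldest = 1713 Ma, youngest = 404.1 Ma → span 1308.9 Myr.

A — Ordovician; B — Ectasian; C — Statherian; D — Devonian; E — Calymmian; span 1308.9 million years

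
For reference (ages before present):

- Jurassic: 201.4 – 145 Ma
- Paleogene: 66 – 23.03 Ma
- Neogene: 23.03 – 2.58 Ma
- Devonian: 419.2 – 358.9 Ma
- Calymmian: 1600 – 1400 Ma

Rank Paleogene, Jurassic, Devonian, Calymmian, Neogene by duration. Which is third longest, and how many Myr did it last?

Jurassic, 56.4 million years

Start − end for each: Paleogene 66 − 23.03 = 42.97; Jurassic 201.4 − 145 = 56.4; Devonian 419.2 − 358.9 = 60.3; Calymmian 1600 − 1400 = 200; Neogene 23.03 − 2.58 = 20.45.
Ranking these from longest: Calymmian > Devonian > Jurassic > Paleogene > Neogene.
Position 3 in that ranking is Jurassic, which lasted 56.4 Myr.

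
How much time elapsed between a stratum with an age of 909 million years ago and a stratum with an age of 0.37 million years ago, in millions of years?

909 − 0.37 = 908.63 million years.

908.63 million years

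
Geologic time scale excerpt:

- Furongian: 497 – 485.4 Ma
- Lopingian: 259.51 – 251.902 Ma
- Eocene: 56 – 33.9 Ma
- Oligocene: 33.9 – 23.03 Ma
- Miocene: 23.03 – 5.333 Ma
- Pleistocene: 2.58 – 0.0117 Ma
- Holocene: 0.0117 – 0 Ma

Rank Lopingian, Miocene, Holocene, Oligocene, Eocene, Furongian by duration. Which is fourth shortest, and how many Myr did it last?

Start − end for each: Lopingian 259.51 − 251.902 = 7.608; Miocene 23.03 − 5.333 = 17.697; Holocene 0.0117 − 0 = 0.0117; Oligocene 33.9 − 23.03 = 10.87; Eocene 56 − 33.9 = 22.1; Furongian 497 − 485.4 = 11.6.
Ranking these from shortest: Holocene < Lopingian < Oligocene < Furongian < Miocene < Eocene.
Position 4 in that ranking is Furongian, which lasted 11.6 Myr.

Furongian, 11.6 million years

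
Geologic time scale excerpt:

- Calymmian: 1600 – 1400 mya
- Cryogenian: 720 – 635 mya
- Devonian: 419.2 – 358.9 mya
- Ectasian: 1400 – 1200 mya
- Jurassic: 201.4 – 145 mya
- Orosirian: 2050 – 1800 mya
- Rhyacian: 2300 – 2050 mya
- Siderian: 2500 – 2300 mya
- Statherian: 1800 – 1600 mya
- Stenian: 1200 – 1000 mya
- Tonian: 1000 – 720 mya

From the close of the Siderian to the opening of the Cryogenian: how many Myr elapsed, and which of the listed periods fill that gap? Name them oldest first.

End of Siderian = 2300 Ma; start of Cryogenian = 720 Ma.
Gap = 2300 − 720 = 1580 Myr.
Periods wholly inside 2300–720 Ma: Rhyacian (2300–2050), Orosirian (2050–1800), Statherian (1800–1600), Calymmian (1600–1400), Ectasian (1400–1200), Stenian (1200–1000), Tonian (1000–720).

1580 million years; Rhyacian, Orosirian, Statherian, Calymmian, Ectasian, Stenian, Tonian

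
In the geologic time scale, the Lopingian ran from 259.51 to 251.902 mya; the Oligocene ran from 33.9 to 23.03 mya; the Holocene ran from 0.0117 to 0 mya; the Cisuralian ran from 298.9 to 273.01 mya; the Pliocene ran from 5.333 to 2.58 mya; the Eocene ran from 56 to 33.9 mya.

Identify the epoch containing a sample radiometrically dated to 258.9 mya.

258.9 Ma lies between 259.51 and 251.902 Ma, so it falls in the Lopingian.

Lopingian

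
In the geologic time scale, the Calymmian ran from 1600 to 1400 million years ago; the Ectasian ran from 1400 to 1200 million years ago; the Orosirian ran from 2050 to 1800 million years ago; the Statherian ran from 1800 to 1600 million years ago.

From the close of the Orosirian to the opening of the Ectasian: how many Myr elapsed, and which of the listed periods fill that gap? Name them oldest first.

The Orosirian closes at 1800 Ma and the Ectasian opens at 1400 Ma, so the interval is 1800 − 1400 = 400 Myr.
A period fits inside if it starts at or after 1800 Ma and ends at or before 1400 Ma; oldest first that gives Statherian, Calymmian.

400 million years; Statherian, Calymmian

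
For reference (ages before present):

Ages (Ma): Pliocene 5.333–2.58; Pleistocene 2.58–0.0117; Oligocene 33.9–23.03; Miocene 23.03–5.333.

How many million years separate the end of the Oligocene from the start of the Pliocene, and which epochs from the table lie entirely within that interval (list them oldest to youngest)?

The Oligocene closes at 23.03 Ma and the Pliocene opens at 5.333 Ma, so the interval is 23.03 − 5.333 = 17.697 Myr.
An epoch fits inside if it starts at or after 23.03 Ma and ends at or before 5.333 Ma; oldest first that gives Miocene.

17.697 million years; Miocene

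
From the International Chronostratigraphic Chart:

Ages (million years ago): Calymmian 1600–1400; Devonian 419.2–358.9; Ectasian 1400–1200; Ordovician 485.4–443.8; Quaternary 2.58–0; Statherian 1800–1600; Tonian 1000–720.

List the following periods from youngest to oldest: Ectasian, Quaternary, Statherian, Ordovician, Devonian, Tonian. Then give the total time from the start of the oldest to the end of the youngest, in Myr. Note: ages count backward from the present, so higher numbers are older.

Quaternary, Devonian, Ordovician, Tonian, Ectasian, Statherian; total span 1800 Myr

From the excerpt: Ectasian 1400–1200; Quaternary 2.58–0; Statherian 1800–1600; Ordovician 485.4–443.8; Devonian 419.2–358.9; Tonian 1000–720 (Ma).
Larger Ma is earlier, so the oldest is Statherian and the youngest is Quaternary; youngest to oldest: Quaternary, Devonian, Ordovician, Tonian, Ectasian, Statherian.
Oldest start 1800 minus youngest end 0 gives 1800 Myr overall.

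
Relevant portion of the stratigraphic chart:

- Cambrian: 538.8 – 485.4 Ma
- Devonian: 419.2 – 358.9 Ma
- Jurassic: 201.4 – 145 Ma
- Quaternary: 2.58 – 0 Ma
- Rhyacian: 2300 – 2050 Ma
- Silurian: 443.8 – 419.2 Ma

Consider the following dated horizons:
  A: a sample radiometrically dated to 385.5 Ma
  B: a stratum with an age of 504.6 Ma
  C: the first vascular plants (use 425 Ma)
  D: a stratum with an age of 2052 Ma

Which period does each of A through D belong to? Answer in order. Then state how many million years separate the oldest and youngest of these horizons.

A — Devonian; B — Cambrian; C — Silurian; D — Rhyacian; span 1666.5 million years

Match each age against the start–end ranges in the excerpt: A = 385.5 Ma → Devonian (419.2–358.9); B = 504.6 Ma → Cambrian (538.8–485.4); C = 425 Ma → Silurian (443.8–419.2); D = 2052 Ma → Rhyacian (2300–2050).
The largest age is 2052 Ma and the smallest is 385.5 Ma; their difference is 1666.5 Myr.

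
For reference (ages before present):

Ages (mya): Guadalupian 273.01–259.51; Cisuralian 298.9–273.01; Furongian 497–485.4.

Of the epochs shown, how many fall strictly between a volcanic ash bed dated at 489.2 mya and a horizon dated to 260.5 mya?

489.2 Ma sits inside the Furongian (497–485.4) and 260.5 Ma inside the Guadalupian (273.01–259.51); neither of those is wholly between the two dates.
The listed epochs lying completely between them are Cisuralian — 1 in all.

1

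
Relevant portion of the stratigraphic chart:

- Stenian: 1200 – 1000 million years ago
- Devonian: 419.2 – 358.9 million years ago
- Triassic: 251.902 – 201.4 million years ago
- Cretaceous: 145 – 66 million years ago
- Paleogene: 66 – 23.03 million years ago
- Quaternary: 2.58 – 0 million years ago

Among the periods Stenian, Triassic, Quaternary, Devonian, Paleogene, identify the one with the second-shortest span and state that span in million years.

Paleogene, 42.97 million years

Start − end for each: Stenian 1200 − 1000 = 200; Triassic 251.902 − 201.4 = 50.502; Quaternary 2.58 − 0 = 2.58; Devonian 419.2 − 358.9 = 60.3; Paleogene 66 − 23.03 = 42.97.
Ranking these from shortest: Quaternary < Paleogene < Triassic < Devonian < Stenian.
Position 2 in that ranking is Paleogene, which lasted 42.97 Myr.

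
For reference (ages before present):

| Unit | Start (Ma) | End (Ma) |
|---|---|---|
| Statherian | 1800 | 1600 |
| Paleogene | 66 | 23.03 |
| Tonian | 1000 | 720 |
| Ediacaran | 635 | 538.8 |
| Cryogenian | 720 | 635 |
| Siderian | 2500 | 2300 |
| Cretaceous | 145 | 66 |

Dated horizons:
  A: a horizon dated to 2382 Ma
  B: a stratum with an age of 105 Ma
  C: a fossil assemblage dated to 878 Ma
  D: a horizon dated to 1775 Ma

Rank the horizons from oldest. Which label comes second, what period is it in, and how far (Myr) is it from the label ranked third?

Sorted oldest-first by Ma: A (2382), D (1775), C (878), B (105).
The second oldest is D at 1775 Ma, which lies in 1800–1600 Ma: the Statherian.
The third oldest is C at 878 Ma; separation = |1775 − 878| = 897 Myr.

D, in the Statherian; 897 million years to C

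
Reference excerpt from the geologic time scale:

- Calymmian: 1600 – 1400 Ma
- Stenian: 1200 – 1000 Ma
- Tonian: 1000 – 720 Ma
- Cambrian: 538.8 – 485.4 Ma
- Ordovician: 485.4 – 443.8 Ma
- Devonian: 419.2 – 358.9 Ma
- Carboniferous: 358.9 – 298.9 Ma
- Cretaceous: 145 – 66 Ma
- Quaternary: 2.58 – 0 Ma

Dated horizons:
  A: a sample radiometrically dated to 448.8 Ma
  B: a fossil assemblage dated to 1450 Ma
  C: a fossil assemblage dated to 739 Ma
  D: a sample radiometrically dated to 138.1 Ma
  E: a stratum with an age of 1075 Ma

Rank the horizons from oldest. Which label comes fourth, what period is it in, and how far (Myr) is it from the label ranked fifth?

Larger Ma means older, so oldest first: B 1450 > E 1075 > C 739 > A 448.8 > D 138.1.
Counting 4 along gives A (448.8 Ma); the excerpt puts that inside the Ordovician, 485.4–443.8 Ma.
Next in line is D (138.1 Ma), and 448.8 − 138.1 = 310.7 Myr.

A, in the Ordovician; 310.7 million years to D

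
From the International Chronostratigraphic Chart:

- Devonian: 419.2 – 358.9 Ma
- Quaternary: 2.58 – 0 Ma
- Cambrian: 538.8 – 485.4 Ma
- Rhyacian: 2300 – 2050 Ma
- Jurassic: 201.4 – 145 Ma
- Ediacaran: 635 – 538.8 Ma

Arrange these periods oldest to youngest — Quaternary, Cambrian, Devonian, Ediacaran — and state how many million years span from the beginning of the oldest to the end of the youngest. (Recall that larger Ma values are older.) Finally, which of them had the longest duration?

Start ages (Ma): Ediacaran 635, Cambrian 538.8, Devonian 419.2, Quaternary 2.58.
Ordered oldest to youngest: Ediacaran, Cambrian, Devonian, Quaternary.
Span = 635 − 0 = 635 Myr.
Durations: Quaternary 2.58, Devonian 60.3, Ediacaran 96.2, Cambrian 53.4 → longest is Ediacaran (96.2 Myr).

Ediacaran → Cambrian → Devonian → Quaternary; total span 635 Myr; longest is Ediacaran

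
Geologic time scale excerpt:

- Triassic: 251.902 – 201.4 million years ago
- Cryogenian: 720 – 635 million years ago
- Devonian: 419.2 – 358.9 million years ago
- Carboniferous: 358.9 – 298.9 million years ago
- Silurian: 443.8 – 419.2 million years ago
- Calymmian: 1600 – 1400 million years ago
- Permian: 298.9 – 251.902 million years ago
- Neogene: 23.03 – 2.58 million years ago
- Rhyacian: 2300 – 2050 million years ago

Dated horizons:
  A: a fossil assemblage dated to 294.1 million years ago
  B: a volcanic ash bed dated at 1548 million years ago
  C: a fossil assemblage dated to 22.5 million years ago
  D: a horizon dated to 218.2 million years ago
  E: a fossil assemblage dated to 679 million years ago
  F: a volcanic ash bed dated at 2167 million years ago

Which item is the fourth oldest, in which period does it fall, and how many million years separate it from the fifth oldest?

A, in the Permian; 75.9 million years to D

Larger Ma means older, so oldest first: F 2167 > B 1548 > E 679 > A 294.1 > D 218.2 > C 22.5.
Counting 4 along gives A (294.1 Ma); the excerpt puts that inside the Permian, 298.9–251.902 Ma.
Next in line is D (218.2 Ma), and 294.1 − 218.2 = 75.9 Myr.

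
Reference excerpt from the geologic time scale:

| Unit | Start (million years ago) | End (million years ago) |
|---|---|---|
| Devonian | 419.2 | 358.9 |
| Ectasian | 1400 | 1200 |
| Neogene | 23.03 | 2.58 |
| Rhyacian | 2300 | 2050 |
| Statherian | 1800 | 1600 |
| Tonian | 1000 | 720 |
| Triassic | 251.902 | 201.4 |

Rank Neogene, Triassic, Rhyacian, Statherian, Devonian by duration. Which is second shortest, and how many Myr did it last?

Durations: Neogene 20.45; Triassic 50.502; Rhyacian 250; Statherian 200; Devonian 60.3 Myr.
Sorted shortest-first: Neogene (20.45), Triassic (50.502), Devonian (60.3), Statherian (200), Rhyacian (250).
The second shortest is Triassic at 50.502 Myr.

Triassic, 50.502 million years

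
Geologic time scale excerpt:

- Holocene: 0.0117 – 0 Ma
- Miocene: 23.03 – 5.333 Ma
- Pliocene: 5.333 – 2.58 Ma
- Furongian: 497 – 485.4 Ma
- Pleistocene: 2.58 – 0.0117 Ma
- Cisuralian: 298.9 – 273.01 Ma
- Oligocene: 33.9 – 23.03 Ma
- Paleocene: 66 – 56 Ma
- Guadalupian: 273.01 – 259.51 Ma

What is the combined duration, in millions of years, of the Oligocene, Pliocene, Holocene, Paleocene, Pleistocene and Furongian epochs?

37.803 million years

Each duration: Oligocene = 10.87; Pliocene = 2.753; Holocene = 0.0117; Paleocene = 10; Pleistocene = 2.5683; Furongian = 11.6.
Sum: 10.87 + 2.753 + 0.0117 + 10 + 2.5683 + 11.6 = 37.803 Myr.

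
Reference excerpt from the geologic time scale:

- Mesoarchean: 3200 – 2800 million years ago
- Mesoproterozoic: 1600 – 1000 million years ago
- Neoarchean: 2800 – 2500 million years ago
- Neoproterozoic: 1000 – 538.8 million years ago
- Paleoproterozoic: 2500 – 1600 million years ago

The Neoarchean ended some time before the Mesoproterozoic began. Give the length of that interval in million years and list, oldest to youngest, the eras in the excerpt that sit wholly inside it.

900 million years; Paleoproterozoic

End of Neoarchean = 2500 Ma; start of Mesoproterozoic = 1600 Ma.
Gap = 2500 − 1600 = 900 Myr.
Eras wholly inside 2500–1600 Ma: Paleoproterozoic (2500–1600).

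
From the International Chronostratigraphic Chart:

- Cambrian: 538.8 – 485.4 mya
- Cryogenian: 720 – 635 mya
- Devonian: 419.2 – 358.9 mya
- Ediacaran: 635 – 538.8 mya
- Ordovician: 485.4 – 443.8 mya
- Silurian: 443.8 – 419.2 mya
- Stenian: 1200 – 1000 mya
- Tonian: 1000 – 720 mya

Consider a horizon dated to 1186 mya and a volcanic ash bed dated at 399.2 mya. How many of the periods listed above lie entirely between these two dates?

1186 Ma sits inside the Stenian (1200–1000) and 399.2 Ma inside the Devonian (419.2–358.9); neither of those is wholly between the two dates.
The listed periods lying completely between them are Tonian, Cryogenian, Ediacaran, Cambrian, Ordovician, Silurian — 6 in all.

6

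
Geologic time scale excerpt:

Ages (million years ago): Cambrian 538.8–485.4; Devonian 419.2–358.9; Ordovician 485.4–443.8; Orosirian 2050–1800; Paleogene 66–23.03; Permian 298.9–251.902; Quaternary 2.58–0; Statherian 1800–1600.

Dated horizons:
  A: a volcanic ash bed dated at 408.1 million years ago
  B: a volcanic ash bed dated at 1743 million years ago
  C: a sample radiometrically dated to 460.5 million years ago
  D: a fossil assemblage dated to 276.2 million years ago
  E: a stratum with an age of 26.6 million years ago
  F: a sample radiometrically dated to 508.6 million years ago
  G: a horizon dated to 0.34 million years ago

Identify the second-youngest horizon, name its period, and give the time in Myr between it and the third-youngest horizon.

E, in the Paleogene; 249.6 million years to D

Sorted youngest-first by Ma: G (0.34), E (26.6), D (276.2), A (408.1), C (460.5), F (508.6), B (1743).
The second youngest is E at 26.6 Ma, which lies in 66–23.03 Ma: the Paleogene.
The third youngest is D at 276.2 Ma; separation = |26.6 − 276.2| = 249.6 Myr.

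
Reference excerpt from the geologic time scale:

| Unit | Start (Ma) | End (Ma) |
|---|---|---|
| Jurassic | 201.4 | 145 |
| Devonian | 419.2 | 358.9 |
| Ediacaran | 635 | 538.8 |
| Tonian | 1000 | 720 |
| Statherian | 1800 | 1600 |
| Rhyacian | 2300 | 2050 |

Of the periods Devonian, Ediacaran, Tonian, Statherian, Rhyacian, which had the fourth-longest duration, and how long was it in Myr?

Ediacaran, 96.2 million years

Durations: Devonian 60.3; Ediacaran 96.2; Tonian 280; Statherian 200; Rhyacian 250 Myr.
Sorted longest-first: Tonian (280), Rhyacian (250), Statherian (200), Ediacaran (96.2), Devonian (60.3).
The fourth longest is Ediacaran at 96.2 Myr.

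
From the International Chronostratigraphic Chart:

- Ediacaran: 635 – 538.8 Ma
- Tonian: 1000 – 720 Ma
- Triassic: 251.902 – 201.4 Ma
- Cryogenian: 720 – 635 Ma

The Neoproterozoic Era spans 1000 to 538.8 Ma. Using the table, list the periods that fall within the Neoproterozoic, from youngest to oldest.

Periods with both bounds inside 1000–538.8 Ma: Ediacaran (635–538.8), Cryogenian (720–635), Tonian (1000–720).

Ediacaran, Cryogenian, Tonian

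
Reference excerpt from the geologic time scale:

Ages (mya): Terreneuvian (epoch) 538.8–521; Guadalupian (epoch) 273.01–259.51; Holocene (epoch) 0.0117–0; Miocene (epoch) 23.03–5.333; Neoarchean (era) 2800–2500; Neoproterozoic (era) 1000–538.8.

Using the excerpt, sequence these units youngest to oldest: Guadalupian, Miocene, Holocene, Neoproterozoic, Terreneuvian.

The oldest of these is Neoproterozoic (starts 1000 Ma) and the youngest is Holocene (ends 0 Ma).
In between, by decreasing start age: Terreneuvian (538.8), Guadalupian (273.01), Miocene (23.03).
Listing youngest first means reversing that sequence.

Holocene, Miocene, Guadalupian, Terreneuvian, Neoproterozoic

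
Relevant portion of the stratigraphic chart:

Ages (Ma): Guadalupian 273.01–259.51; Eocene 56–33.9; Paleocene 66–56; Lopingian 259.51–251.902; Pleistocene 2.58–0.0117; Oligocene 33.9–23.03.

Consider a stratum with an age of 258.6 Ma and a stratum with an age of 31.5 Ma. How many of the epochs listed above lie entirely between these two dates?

2

258.6 Ma sits inside the Lopingian (259.51–251.902) and 31.5 Ma inside the Oligocene (33.9–23.03); neither of those is wholly between the two dates.
The listed epochs lying completely between them are Paleocene, Eocene — 2 in all.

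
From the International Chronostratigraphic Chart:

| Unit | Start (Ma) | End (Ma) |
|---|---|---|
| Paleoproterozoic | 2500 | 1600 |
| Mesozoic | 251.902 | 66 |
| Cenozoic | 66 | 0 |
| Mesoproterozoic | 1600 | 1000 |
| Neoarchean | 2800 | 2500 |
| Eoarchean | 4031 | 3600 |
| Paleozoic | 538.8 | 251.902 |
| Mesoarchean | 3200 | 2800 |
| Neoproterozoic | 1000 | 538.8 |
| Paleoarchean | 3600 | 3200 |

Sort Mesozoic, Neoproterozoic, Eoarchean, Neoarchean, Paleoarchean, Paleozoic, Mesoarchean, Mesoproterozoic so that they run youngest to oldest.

Mesozoic, Paleozoic, Neoproterozoic, Mesoproterozoic, Neoarchean, Mesoarchean, Paleoarchean, Eoarchean

Sorting by start age (ascending Ma, since larger Ma = older): Mesozoic began 251.902, Paleozoic began 538.8, Neoproterozoic began 1000, Mesoproterozoic began 1600, Neoarchean began 2800, Mesoarchean began 3200, Paleoarchean began 3600, Eoarchean began 4031.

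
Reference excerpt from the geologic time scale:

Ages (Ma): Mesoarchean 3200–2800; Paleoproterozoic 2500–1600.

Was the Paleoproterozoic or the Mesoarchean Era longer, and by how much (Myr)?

Paleoproterozoic: 2500 − 1600 = 900 Myr.
Mesoarchean: 3200 − 2800 = 400 Myr.
Difference: 900 − 400 = 500 Myr, so the Paleoproterozoic was longer.

Paleoproterozoic, by 500 million years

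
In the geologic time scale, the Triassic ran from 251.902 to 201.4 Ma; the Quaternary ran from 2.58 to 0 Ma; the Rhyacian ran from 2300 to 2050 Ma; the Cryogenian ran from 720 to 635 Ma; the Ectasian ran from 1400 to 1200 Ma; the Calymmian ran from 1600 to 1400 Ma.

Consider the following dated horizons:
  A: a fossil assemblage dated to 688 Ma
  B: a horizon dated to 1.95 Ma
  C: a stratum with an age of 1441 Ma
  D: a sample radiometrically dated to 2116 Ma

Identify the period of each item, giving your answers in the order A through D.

Match each age against the start–end ranges in the excerpt: A = 688 Ma → Cryogenian (720–635); B = 1.95 Ma → Quaternary (2.58–0); C = 1441 Ma → Calymmian (1600–1400); D = 2116 Ma → Rhyacian (2300–2050).

A — Cryogenian; B — Quaternary; C — Calymmian; D — Rhyacian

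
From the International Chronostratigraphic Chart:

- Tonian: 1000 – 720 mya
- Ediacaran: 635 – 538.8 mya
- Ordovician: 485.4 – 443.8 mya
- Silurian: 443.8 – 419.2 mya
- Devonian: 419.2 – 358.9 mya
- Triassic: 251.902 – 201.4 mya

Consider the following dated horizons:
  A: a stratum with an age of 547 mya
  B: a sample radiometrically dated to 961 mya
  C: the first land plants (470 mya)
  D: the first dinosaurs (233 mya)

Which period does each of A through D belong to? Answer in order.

A — Ediacaran; B — Tonian; C — Ordovician; D — Triassic

Match each age against the start–end ranges in the excerpt: A = 547 Ma → Ediacaran (635–538.8); B = 961 Ma → Tonian (1000–720); C = 470 Ma → Ordovician (485.4–443.8); D = 233 Ma → Triassic (251.902–201.4).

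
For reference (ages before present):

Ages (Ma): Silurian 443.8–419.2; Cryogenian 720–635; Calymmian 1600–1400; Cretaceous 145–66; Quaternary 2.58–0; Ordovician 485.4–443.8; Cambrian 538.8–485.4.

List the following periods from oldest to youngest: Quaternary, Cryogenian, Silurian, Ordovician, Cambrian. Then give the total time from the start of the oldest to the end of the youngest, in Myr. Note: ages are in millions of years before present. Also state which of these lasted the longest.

Cryogenian, Cambrian, Ordovician, Silurian, Quaternary; total span 720 Myr; longest is Cryogenian

Start ages (Ma): Cryogenian 720, Cambrian 538.8, Ordovician 485.4, Silurian 443.8, Quaternary 2.58.
Ordered oldest to youngest: Cryogenian, Cambrian, Ordovician, Silurian, Quaternary.
Span = 720 − 0 = 720 Myr.
Durations: Cambrian 53.4, Quaternary 2.58, Cryogenian 85, Silurian 24.6, Ordovician 41.6 → longest is Cryogenian (85 Myr).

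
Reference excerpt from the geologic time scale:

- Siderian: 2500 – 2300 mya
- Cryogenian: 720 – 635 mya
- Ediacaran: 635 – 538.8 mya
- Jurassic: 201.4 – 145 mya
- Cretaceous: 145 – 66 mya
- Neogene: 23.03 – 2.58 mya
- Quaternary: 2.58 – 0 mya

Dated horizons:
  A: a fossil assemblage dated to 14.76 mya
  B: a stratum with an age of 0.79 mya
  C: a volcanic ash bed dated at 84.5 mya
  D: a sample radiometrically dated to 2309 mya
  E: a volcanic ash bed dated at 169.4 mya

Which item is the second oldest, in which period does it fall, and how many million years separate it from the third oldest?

Sorted oldest-first by Ma: D (2309), E (169.4), C (84.5), A (14.76), B (0.79).
The second oldest is E at 169.4 Ma, which lies in 201.4–145 Ma: the Jurassic.
The third oldest is C at 84.5 Ma; separation = |169.4 − 84.5| = 84.9 Myr.

E, in the Jurassic; 84.9 million years to C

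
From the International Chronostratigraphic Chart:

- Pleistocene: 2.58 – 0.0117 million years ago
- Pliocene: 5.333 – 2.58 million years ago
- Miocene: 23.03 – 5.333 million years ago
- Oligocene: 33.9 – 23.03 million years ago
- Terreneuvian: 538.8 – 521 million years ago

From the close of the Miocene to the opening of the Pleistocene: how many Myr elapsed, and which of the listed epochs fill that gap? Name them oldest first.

End of Miocene = 5.333 Ma; start of Pleistocene = 2.58 Ma.
Gap = 5.333 − 2.58 = 2.753 Myr.
Epochs wholly inside 5.333–2.58 Ma: Pliocene (5.333–2.58).

2.753 million years; Pliocene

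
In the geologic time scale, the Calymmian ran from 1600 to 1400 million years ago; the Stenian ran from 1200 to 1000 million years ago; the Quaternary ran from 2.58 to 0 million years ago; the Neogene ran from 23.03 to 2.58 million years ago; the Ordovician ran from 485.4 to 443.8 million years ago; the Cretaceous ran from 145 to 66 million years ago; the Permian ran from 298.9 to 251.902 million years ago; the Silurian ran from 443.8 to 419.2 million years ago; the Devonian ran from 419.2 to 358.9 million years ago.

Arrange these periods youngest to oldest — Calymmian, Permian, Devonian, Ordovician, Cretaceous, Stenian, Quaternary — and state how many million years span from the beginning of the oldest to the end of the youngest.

Quaternary, Cretaceous, Permian, Devonian, Ordovician, Stenian, Calymmian; total span 1600 Myr

Start ages (Ma): Calymmian 1600, Stenian 1200, Ordovician 485.4, Devonian 419.2, Permian 298.9, Cretaceous 145, Quaternary 2.58.
Ordered youngest to oldest: Quaternary, Cretaceous, Permian, Devonian, Ordovician, Stenian, Calymmian.
Span = 1600 − 0 = 1600 Myr.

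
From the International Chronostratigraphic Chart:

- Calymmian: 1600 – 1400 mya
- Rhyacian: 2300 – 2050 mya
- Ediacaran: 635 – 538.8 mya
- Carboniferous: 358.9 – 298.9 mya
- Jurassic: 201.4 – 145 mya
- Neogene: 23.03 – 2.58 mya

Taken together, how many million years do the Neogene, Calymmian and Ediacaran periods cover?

316.65 million years

Duration is start − end for each: (23.03 − 2.58) + (1600 − 1400) + (635 − 538.8).
That is 20.45 + 200 + 96.2, which totals 316.65 million years.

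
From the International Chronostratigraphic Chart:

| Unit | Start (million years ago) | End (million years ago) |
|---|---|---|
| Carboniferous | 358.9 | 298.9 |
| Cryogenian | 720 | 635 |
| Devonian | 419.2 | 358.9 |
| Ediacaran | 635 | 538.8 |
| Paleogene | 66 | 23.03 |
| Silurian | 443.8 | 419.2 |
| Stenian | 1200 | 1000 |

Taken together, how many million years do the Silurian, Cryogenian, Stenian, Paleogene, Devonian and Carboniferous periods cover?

472.87 million years

Duration is start − end for each: (443.8 − 419.2) + (720 − 635) + (1200 − 1000) + (66 − 23.03) + (419.2 − 358.9) + (358.9 − 298.9).
That is 24.6 + 85 + 200 + 42.97 + 60.3 + 60, which totals 472.87 million years.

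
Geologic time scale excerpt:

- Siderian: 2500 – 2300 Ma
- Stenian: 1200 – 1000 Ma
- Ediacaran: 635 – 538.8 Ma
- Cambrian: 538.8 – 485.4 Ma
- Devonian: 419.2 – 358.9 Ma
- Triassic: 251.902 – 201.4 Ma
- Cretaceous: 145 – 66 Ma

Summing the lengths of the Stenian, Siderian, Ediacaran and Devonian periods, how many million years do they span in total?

Duration is start − end for each: (1200 − 1000) + (2500 − 2300) + (635 − 538.8) + (419.2 − 358.9).
That is 200 + 200 + 96.2 + 60.3, which totals 556.5 million years.

556.5 million years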